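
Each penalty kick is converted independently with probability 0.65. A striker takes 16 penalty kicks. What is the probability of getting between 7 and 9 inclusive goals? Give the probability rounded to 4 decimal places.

0.2890

X ~ Binomial(16, 0.65); P(7 ≤ X ≤ 9) = Σ C(16,k) p^k (1−p)^(16−k) over k:
  k=7: C(16,7)·0.65^7·0.35^9 = 0.044201
  k=8: C(16,8)·0.65^8·0.35^8 = 0.092348
  k=9: C(16,9)·0.65^9·0.35^7 = 0.152448
Total = 0.288998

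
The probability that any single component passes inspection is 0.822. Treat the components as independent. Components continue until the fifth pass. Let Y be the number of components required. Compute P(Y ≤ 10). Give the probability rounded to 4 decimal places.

0.9965

Finishing within 10 components ⇔ at least 5 successes in the first 10. With X ~ Binomial(10, 0.822), P(Y ≤ 10) = 1 − P(X ≤ 4).
  k=0: C(10,0)·0.822^0·0.178^10 = 0.000000
  k=1: C(10,1)·0.822^1·0.178^9 = 0.000001
  k=2: C(10,2)·0.822^2·0.178^8 = 0.000031
  k=3: C(10,3)·0.822^3·0.178^7 = 0.000377
  k=4: C(10,4)·0.822^4·0.178^6 = 0.003049
1 − 0.003459 = 0.996541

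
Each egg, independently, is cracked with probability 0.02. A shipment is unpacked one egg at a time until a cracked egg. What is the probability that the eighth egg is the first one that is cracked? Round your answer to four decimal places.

0.0174

Geometric (trials to first success), p = 0.02.
P(Y = 8) = (1−p)^7 · p = 0.86813 · 0.02 = 0.017363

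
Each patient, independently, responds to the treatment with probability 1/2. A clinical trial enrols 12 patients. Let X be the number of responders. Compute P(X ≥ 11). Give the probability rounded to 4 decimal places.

0.0032

X ~ Binomial(12, 0.50); P(X ≥ 11) = Σ C(12,k) p^k (1−p)^(12−k) over k:
  k=11: C(12,11)·0.50^11·0.50^1 = 0.002930
  k=12: C(12,12)·0.50^12·0.50^0 = 0.000244
Total = 0.003174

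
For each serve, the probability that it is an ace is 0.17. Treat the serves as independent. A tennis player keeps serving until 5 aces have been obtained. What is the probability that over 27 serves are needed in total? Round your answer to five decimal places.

0.50482

Needing more than 27 serves ⇔ fewer than 5 successes in the first 27. With X ~ Binomial(27, 0.17), P(Y > 27) = P(X ≤ 4).
  k=0: C(27,0)·0.17^0·0.83^27 = 0.0065329
  k=1: C(27,1)·0.17^1·0.83^26 = 0.0361279
  k=2: C(27,2)·0.17^2·0.83^25 = 0.0961961
  k=3: C(27,3)·0.17^3·0.83^24 = 0.1641901
  k=4: C(27,4)·0.17^4·0.83^23 = 0.2017757
P(X ≤ 4) = 0.5048227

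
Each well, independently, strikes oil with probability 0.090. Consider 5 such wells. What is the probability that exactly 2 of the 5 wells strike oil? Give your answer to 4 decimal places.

X ~ Binomial(n=5, p=0.09).
P(X=2) = C(5,2) · p^2 · (1−p)^3
= 10 · 0.0081 · 0.75357 = 0.061039

0.0610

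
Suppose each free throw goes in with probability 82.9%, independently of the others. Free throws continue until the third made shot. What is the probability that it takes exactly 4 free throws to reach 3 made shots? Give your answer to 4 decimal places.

Y = trial on which the third success occurs; negative binomial, r=3, p=0.829.
P(Y=4) = C(3,2) · p^3 · (1−p)^1
= 3 · 0.56972 · 0.171 = 0.292268

0.2923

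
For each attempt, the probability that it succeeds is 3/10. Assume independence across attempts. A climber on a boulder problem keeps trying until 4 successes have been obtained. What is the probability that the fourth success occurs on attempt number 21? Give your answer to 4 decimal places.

Y = trial on which the fourth success occurs; negative binomial, r=4, p=0.30.
P(Y=21) = C(20,3) · p^4 · (1−p)^17
= 1140 · 0.0081 · 0.0023263 = 0.021481

0.0215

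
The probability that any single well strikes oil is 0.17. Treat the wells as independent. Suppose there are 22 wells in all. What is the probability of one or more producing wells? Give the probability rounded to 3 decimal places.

P(at least one) = 1 − P(none) = 1 − (1 − 0.17)^22
= 1 − 0.01659 = 0.98341

0.983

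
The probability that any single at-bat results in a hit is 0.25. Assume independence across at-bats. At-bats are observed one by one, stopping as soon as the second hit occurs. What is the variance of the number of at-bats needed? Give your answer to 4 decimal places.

Y = total at-bats until the second success; negative binomial with r=2, p=0.25.
Var(Y) = r(1−p)/p² = 2·0.75 / 0.25² = 24.000000

24.0000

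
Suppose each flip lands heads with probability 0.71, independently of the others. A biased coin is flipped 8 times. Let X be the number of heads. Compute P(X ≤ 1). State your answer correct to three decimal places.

0.001

X ~ Binomial(8, 0.71); P(X ≤ 1) = Σ C(8,k) p^k (1−p)^(8−k) over k:
  k=0: C(8,0)·0.71^0·0.29^8 = 0.00005
  k=1: C(8,1)·0.71^1·0.29^7 = 0.00098
Total = 0.00103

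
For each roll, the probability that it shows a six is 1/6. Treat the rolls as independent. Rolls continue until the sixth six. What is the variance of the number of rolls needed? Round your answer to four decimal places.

Y = total rolls until the sixth success; negative binomial with r=6, p=0.166667.
Var(Y) = r(1−p)/p² = 6·0.833333 / 0.166667² = 180.000000

180.0000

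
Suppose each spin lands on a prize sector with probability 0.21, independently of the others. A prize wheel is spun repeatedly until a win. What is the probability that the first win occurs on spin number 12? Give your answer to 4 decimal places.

0.0157

Geometric (trials to first success), p = 0.21.
P(Y = 12) = (1−p)^11 · p = 0.074799 · 0.21 = 0.015708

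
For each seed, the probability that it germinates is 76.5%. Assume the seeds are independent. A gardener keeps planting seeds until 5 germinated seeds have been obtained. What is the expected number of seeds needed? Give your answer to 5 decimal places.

6.53595

Y = total seeds until the fifth success; negative binomial with r=5, p=0.765.
E[Y] = r / p = 5 / 0.765 = 6.5359477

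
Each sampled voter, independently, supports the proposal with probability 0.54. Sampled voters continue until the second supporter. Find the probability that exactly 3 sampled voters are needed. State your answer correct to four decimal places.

0.2683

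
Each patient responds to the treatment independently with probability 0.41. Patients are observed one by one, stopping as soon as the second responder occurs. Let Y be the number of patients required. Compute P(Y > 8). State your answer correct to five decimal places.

0.09631

Needing more than 8 patients ⇔ fewer than 2 successes in the first 8. With X ~ Binomial(8, 0.41), P(Y > 8) = P(X ≤ 1).
  k=0: C(8,0)·0.41^0·0.59^8 = 0.0146830
  k=1: C(8,1)·0.41^1·0.59^7 = 0.0816278
P(X ≤ 1) = 0.0963108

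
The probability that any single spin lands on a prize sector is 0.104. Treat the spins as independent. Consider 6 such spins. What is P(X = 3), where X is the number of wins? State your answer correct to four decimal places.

0.0162

X ~ Binomial(n=6, p=0.104).
P(X=3) = C(6,3) · p^3 · (1−p)^3
= 20 · 0.0011249 · 0.71932 = 0.016183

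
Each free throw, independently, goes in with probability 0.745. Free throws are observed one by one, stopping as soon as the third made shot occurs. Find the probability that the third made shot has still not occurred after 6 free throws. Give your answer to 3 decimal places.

Needing more than 6 free throws ⇔ fewer than 3 successes in the first 6. With X ~ Binomial(6, 0.745), P(Y > 6) = P(X ≤ 2).
  k=0: C(6,0)·0.745^0·0.255^6 = 0.00027
  k=1: C(6,1)·0.745^1·0.255^5 = 0.00482
  k=2: C(6,2)·0.745^2·0.255^4 = 0.03520
P(X ≤ 2) = 0.04030

0.040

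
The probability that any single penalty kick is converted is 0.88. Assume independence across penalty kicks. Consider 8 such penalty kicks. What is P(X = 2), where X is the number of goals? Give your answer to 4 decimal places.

0.0001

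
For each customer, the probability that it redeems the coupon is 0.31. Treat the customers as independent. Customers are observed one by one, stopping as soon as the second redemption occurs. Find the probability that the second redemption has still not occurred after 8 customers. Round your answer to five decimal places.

0.23605

Needing more than 8 customers ⇔ fewer than 2 successes in the first 8. With X ~ Binomial(8, 0.31), P(Y > 8) = P(X ≤ 1).
  k=0: C(8,0)·0.31^0·0.69^8 = 0.0513798
  k=1: C(8,1)·0.31^1·0.69^7 = 0.1846696
P(X ≤ 1) = 0.2360494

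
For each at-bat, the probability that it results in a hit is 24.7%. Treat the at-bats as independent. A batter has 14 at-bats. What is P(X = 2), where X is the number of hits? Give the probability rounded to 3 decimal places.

X ~ Binomial(n=14, p=0.247).
P(X=2) = C(14,2) · p^2 · (1−p)^12
= 91 · 0.061009 · 0.033231 = 0.18449

0.184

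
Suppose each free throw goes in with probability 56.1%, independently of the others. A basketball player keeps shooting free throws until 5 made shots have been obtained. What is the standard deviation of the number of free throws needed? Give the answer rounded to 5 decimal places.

Y = total free throws until the fifth success; negative binomial with r=5, p=0.561.
SD(Y) = √[r(1−p)/p²] = √(6.9744313) = 2.6409149

2.64091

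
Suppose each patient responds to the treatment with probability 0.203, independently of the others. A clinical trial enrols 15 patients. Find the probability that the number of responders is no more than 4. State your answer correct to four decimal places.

X ~ Binomial(15, 0.203); P(X ≤ 4) = Σ C(15,k) p^k (1−p)^(15−k) over k:
  k=0: C(15,0)·0.203^0·0.797^15 = 0.033256
  k=1: C(15,1)·0.203^1·0.797^14 = 0.127059
  k=2: C(15,2)·0.203^2·0.797^13 = 0.226537
  k=3: C(15,3)·0.203^3·0.797^12 = 0.250034
  k=4: C(15,4)·0.203^4·0.797^11 = 0.191055
Total = 0.827941

0.8279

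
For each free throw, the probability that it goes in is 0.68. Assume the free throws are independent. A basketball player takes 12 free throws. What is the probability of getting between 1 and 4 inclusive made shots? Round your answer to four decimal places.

0.0144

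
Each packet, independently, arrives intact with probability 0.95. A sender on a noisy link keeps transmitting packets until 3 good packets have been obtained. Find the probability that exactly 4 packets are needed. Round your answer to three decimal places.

Y = trial on which the third success occurs; negative binomial, r=3, p=0.95.
P(Y=4) = C(3,2) · p^3 · (1−p)^1
= 3 · 0.85737 · 0.05 = 0.12861

0.129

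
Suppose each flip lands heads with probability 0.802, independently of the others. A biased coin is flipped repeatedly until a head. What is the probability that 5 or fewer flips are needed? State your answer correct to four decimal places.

0.9997

Y = number of flips to the first success; geometric, p = 0.802.
P(Y ≤ 5) = 1 − (1−p)^5 = 1 − 0.000304 = 0.999696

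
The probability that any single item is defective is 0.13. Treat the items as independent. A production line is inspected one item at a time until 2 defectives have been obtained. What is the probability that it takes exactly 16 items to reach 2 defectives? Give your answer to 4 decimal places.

Y = trial on which the second success occurs; negative binomial, r=2, p=0.13.
P(Y=16) = C(15,1) · p^2 · (1−p)^14
= 15 · 0.0169 · 0.14232 = 0.036078

0.0361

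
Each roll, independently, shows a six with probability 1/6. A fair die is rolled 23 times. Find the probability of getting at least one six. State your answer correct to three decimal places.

0.985

P(at least one) = 1 − P(none) = 1 − (1 − 0.166667)^23
= 1 − 0.01509 = 0.98491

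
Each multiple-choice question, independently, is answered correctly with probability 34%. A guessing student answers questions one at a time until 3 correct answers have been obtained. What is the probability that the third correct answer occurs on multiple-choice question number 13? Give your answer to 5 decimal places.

Y = trial on which the third success occurs; negative binomial, r=3, p=0.34.
P(Y=13) = C(12,2) · p^3 · (1−p)^10
= 66 · 0.039304 · 0.015683 = 0.0406837

0.04068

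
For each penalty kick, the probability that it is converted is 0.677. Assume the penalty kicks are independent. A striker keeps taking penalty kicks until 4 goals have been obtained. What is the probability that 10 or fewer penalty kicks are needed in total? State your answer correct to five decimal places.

0.98363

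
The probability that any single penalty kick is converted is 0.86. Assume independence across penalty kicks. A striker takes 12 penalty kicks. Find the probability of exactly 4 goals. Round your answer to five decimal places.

0.00004

X ~ Binomial(n=12, p=0.86).
P(X=4) = C(12,4) · p^4 · (1−p)^8
= 495 · 0.54701 · 1.4758e-07 = 0.0000400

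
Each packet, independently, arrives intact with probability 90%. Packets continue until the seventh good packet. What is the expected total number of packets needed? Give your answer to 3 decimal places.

Y = total packets until the seventh success; negative binomial with r=7, p=0.90.
E[Y] = r / p = 7 / 0.90 = 7.77778

7.778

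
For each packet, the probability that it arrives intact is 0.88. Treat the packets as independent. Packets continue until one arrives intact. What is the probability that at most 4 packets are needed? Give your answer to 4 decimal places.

Y = number of packets to the first success; geometric, p = 0.88.
P(Y ≤ 4) = 1 − (1−p)^4 = 1 − 0.000207 = 0.999793

0.9998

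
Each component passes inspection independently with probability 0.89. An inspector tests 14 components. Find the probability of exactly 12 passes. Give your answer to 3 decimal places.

X ~ Binomial(n=14, p=0.89).
P(X=12) = C(14,12) · p^12 · (1−p)^2
= 91 · 0.24699 · 0.0121 = 0.27196

0.272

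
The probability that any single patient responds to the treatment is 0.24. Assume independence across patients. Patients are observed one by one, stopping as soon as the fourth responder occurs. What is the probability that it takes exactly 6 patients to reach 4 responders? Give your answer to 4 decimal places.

Y = trial on which the fourth success occurs; negative binomial, r=4, p=0.24.
P(Y=6) = C(5,3) · p^4 · (1−p)^2
= 10 · 0.0033178 · 0.5776 = 0.019163

0.0192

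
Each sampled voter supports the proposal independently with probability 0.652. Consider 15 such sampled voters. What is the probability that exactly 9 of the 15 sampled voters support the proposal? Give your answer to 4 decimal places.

0.1893

X ~ Binomial(n=15, p=0.652).
P(X=9) = C(15,9) · p^9 · (1−p)^6
= 5005 · 0.021293 · 0.0017761 = 0.189281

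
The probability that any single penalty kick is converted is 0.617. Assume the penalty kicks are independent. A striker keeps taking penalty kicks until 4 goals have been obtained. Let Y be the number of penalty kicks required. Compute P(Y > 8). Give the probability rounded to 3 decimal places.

0.148

Needing more than 8 penalty kicks ⇔ fewer than 4 successes in the first 8. With X ~ Binomial(8, 0.617), P(Y > 8) = P(X ≤ 3).
  k=0: C(8,0)·0.617^0·0.383^8 = 0.00046
  k=1: C(8,1)·0.617^1·0.383^7 = 0.00597
  k=2: C(8,2)·0.617^2·0.383^6 = 0.03365
  k=3: C(8,3)·0.617^3·0.383^5 = 0.10840
P(X ≤ 3) = 0.14848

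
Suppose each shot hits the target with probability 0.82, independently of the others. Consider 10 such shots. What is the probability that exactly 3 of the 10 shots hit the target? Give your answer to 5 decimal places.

X ~ Binomial(n=10, p=0.82).
P(X=3) = C(10,3) · p^3 · (1−p)^7
= 120 · 0.55137 · 6.1222e-06 = 0.0004051

0.00041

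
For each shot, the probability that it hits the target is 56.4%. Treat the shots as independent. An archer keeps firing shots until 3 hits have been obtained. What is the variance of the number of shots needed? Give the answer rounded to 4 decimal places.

4.1120

Y = total shots until the third success; negative binomial with r=3, p=0.564.
Var(Y) = r(1−p)/p² = 3·0.436 / 0.564² = 4.111966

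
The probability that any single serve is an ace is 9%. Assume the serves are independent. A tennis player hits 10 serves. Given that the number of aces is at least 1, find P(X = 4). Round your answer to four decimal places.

X ~ Binomial(10, 0.09). Want P(X=4 | X≥1) = P(X=4) / P(X≥1).
P(X=4) = C(10,4)·0.09^4·0.91^6 = 0.007824
P(X≥1) = 1 − 0.389416 = 0.610584
Ratio = 0.007824 / 0.610584 = 0.012814

0.0128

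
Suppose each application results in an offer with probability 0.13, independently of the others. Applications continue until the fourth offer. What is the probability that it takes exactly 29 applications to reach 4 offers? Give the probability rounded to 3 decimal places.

Y = trial on which the fourth success occurs; negative binomial, r=4, p=0.13.
P(Y=29) = C(28,3) · p^4 · (1−p)^25
= 3276 · 0.00028561 · 0.03076 = 0.02878

0.029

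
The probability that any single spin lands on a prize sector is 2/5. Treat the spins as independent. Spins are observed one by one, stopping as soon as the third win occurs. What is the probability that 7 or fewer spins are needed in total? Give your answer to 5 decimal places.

0.58010

Finishing within 7 spins ⇔ at least 3 successes in the first 7. With X ~ Binomial(7, 0.40), P(Y ≤ 7) = 1 − P(X ≤ 2).
  k=0: C(7,0)·0.40^0·0.60^7 = 0.0279936
  k=1: C(7,1)·0.40^1·0.60^6 = 0.1306368
  k=2: C(7,2)·0.40^2·0.60^5 = 0.2612736
1 − 0.4199040 = 0.5800960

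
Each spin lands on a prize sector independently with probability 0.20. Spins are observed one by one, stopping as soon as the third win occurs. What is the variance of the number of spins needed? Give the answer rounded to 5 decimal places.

Y = total spins until the third success; negative binomial with r=3, p=0.20.
Var(Y) = r(1−p)/p² = 3·0.80 / 0.20² = 60.0000000

60.00000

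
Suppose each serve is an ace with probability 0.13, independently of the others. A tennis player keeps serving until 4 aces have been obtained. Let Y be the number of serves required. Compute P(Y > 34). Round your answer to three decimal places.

0.339

Needing more than 34 serves ⇔ fewer than 4 successes in the first 34. With X ~ Binomial(34, 0.13), P(Y > 34) = P(X ≤ 3).
  k=0: C(34,0)·0.13^0·0.87^34 = 0.00878
  k=1: C(34,1)·0.13^1·0.87^33 = 0.04462
  k=2: C(34,2)·0.13^2·0.87^32 = 0.11002
  k=3: C(34,3)·0.13^3·0.87^31 = 0.17536
P(X ≤ 3) = 0.33878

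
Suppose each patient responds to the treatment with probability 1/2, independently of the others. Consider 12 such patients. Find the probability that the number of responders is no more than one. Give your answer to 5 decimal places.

X ~ Binomial(12, 0.50); P(X ≤ 1) = Σ C(12,k) p^k (1−p)^(12−k) over k:
  k=0: C(12,0)·0.50^0·0.50^12 = 0.0002441
  k=1: C(12,1)·0.50^1·0.50^11 = 0.0029297
Total = 0.0031738

0.00317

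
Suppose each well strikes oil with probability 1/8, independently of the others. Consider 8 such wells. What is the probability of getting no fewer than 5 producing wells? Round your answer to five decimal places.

X ~ Binomial(8, 0.125); P(X ≥ 5) = Σ C(8,k) p^k (1−p)^(8−k) over k:
  k=5: C(8,5)·0.125^5·0.875^3 = 0.0011449
  k=6: C(8,6)·0.125^6·0.875^2 = 0.0000818
  k=7: C(8,7)·0.125^7·0.875^1 = 0.0000033
  k=8: C(8,8)·0.125^8·0.875^0 = 0.0000001
Total = 0.0012301

0.00123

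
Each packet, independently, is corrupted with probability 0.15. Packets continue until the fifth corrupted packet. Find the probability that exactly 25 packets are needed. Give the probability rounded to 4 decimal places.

Y = trial on which the fifth success occurs; negative binomial, r=5, p=0.15.
P(Y=25) = C(24,4) · p^5 · (1−p)^20
= 10626 · 7.5937e-05 · 0.03876 = 0.031276

0.0313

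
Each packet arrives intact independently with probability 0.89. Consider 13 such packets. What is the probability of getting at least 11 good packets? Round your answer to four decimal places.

X ~ Binomial(13, 0.89); P(X ≥ 11) = Σ C(13,k) p^k (1−p)^(13−k) over k:
  k=11: C(13,11)·0.89^11·0.11^2 = 0.261921
  k=12: C(13,12)·0.89^12·0.11^1 = 0.353196
  k=13: C(13,13)·0.89^13·0.11^0 = 0.219821
Total = 0.834939

0.8349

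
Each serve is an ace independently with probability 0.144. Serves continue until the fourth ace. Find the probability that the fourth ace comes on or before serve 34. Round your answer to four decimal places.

0.7415

Finishing within 34 serves ⇔ at least 4 successes in the first 34. With X ~ Binomial(34, 0.144), P(Y ≤ 34) = 1 − P(X ≤ 3).
  k=0: C(34,0)·0.144^0·0.856^34 = 0.005060
  k=1: C(34,1)·0.144^1·0.856^33 = 0.028938
  k=2: C(34,2)·0.144^2·0.856^32 = 0.080325
  k=3: C(34,3)·0.144^3·0.856^31 = 0.144134
1 − 0.258456 = 0.741544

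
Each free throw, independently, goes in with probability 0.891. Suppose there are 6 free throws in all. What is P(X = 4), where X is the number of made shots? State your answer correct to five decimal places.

X ~ Binomial(n=6, p=0.891).
P(X=4) = C(6,4) · p^4 · (1−p)^2
= 15 · 0.63025 · 0.011881 = 0.1123195

0.11232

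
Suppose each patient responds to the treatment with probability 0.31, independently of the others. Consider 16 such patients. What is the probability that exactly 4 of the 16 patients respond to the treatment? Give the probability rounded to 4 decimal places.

0.1958

X ~ Binomial(n=16, p=0.31).
P(X=4) = C(16,4) · p^4 · (1−p)^12
= 1820 · 0.0092352 · 0.011646 = 0.195752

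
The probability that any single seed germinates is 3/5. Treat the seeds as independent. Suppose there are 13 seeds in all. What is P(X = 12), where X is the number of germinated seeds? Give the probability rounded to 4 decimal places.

0.0113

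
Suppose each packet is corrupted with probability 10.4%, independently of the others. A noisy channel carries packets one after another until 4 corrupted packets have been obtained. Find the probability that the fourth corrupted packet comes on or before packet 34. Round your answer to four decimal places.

Finishing within 34 packets ⇔ at least 4 successes in the first 34. With X ~ Binomial(34, 0.104), P(Y ≤ 34) = 1 − P(X ≤ 3).
  k=0: C(34,0)·0.104^0·0.896^34 = 0.023904
  k=1: C(34,1)·0.104^1·0.896^33 = 0.094336
  k=2: C(34,2)·0.104^2·0.896^32 = 0.180670
  k=3: C(34,3)·0.104^3·0.896^31 = 0.223687
1 − 0.522596 = 0.477404

0.4774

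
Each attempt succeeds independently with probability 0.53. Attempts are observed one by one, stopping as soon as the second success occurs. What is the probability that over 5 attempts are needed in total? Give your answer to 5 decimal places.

0.15225

Needing more than 5 attempts ⇔ fewer than 2 successes in the first 5. With X ~ Binomial(5, 0.53), P(Y > 5) = P(X ≤ 1).
  k=0: C(5,0)·0.53^0·0.47^5 = 0.0229345
  k=1: C(5,1)·0.53^1·0.47^4 = 0.1293115
P(X ≤ 1) = 0.1522460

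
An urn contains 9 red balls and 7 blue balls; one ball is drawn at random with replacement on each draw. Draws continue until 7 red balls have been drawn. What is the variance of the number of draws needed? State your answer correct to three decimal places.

Y = total draws until the seventh success; negative binomial with r=7, p=0.5625.
Var(Y) = r(1−p)/p² = 7·0.4375 / 0.5625² = 9.67901

9.679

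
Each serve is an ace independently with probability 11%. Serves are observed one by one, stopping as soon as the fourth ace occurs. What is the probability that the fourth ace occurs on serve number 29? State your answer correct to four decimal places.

0.0260

Y = trial on which the fourth success occurs; negative binomial, r=4, p=0.11.
P(Y=29) = C(28,3) · p^4 · (1−p)^25
= 3276 · 0.00014641 · 0.054294 = 0.026041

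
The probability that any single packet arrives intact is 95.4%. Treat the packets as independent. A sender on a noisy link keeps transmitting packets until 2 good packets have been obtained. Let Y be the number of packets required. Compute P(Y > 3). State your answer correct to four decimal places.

0.0062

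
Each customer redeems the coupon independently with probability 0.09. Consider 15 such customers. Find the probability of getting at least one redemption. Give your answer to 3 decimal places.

0.757

P(at least one) = 1 − P(none) = 1 − (1 − 0.09)^15
= 1 − 0.24301 = 0.75699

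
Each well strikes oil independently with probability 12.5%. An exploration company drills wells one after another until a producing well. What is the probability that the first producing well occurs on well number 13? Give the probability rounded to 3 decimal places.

Geometric (trials to first success), p = 0.125.
P(Y = 13) = (1−p)^12 · p = 0.20142 · 0.125 = 0.02518

0.025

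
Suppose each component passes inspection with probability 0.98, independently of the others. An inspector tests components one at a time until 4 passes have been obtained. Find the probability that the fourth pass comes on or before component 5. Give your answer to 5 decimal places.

Finishing within 5 components ⇔ at least 4 successes in the first 5. With X ~ Binomial(5, 0.98), P(Y ≤ 5) = 1 − P(X ≤ 3).
  k=0: C(5,0)·0.98^0·0.02^5 = 0.0000000
  k=1: C(5,1)·0.98^1·0.02^4 = 0.0000008
  k=2: C(5,2)·0.98^2·0.02^3 = 0.0000768
  k=3: C(5,3)·0.98^3·0.02^2 = 0.0037648
1 − 0.0038424 = 0.9961576

0.99616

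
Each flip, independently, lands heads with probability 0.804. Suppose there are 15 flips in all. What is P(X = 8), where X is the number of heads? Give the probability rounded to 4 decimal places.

0.0125

X ~ Binomial(n=15, p=0.804).
P(X=8) = C(15,8) · p^8 · (1−p)^7
= 6435 · 0.1746 · 1.1112e-05 = 0.012485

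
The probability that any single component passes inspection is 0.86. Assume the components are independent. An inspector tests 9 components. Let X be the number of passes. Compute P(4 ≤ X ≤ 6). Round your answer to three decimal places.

X ~ Binomial(9, 0.86); P(4 ≤ X ≤ 6) = Σ C(9,k) p^k (1−p)^(9−k) over k:
  k=4: C(9,4)·0.86^4·0.14^5 = 0.00371
  k=5: C(9,5)·0.86^5·0.14^4 = 0.02277
  k=6: C(9,6)·0.86^6·0.14^3 = 0.09325
Total = 0.11973

0.120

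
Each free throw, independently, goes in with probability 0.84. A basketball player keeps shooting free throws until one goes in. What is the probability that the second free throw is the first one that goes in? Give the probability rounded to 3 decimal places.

Geometric (trials to first success), p = 0.84.
P(Y = 2) = (1−p)^1 · p = 0.16 · 0.84 = 0.13440

0.134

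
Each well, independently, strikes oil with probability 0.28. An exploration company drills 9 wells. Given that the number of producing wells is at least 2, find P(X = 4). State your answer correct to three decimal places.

0.196

X ~ Binomial(9, 0.28). Want P(X=4 | X≥2) = P(X=4) / P(X≥2).
P(X=4) = C(9,4)·0.28^4·0.72^5 = 0.14985
P(X≥2) = 1 − 0.05200 − 0.18200 = 0.76601
Ratio = 0.14985 / 0.76601 = 0.19563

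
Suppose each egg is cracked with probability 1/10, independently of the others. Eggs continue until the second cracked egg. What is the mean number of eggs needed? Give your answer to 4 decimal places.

Y = total eggs until the second success; negative binomial with r=2, p=0.10.
E[Y] = r / p = 2 / 0.10 = 20.000000

20.0000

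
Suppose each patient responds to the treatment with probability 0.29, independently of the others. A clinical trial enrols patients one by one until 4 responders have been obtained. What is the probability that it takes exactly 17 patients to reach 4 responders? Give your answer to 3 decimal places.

0.046

Y = trial on which the fourth success occurs; negative binomial, r=4, p=0.29.
P(Y=17) = C(16,3) · p^4 · (1−p)^13
= 560 · 0.0070728 · 0.011651 = 0.04615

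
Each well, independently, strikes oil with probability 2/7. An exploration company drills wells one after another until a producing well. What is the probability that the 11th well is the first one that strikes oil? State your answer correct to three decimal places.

0.010

Geometric (trials to first success), p = 0.285714.
P(Y = 11) = (1−p)^10 · p = 0.034572 · 0.285714 = 0.00988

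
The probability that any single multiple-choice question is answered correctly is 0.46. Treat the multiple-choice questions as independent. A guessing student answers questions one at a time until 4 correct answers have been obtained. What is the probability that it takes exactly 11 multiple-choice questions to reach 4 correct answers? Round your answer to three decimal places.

Y = trial on which the fourth success occurs; negative binomial, r=4, p=0.46.
P(Y=11) = C(10,3) · p^4 · (1−p)^7
= 120 · 0.044775 · 0.013389 = 0.07194

0.072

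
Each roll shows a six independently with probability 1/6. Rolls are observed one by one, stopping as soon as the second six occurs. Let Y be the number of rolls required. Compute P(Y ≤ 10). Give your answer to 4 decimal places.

Finishing within 10 rolls ⇔ at least 2 successes in the first 10. With X ~ Binomial(10, 0.166667), P(Y ≤ 10) = 1 − P(X ≤ 1).
  k=0: C(10,0)·0.166667^0·0.833333^10 = 0.161506
  k=1: C(10,1)·0.166667^1·0.833333^9 = 0.323011
1 − 0.484517 = 0.515483

0.5155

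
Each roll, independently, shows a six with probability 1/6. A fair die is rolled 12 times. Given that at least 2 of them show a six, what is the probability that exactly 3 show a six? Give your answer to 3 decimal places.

X ~ Binomial(12, 0.166667). Want P(X=3 | X≥2) = P(X=3) / P(X≥2).
P(X=3) = C(12,3)·0.166667^3·0.833333^9 = 0.19740
P(X≥2) = 1 − 0.11216 − 0.26918 = 0.61867
Ratio = 0.19740 / 0.61867 = 0.31907

0.319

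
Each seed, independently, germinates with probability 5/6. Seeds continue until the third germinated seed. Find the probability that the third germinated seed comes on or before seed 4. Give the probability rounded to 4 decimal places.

Finishing within 4 seeds ⇔ at least 3 successes in the first 4. With X ~ Binomial(4, 0.833333), P(Y ≤ 4) = 1 − P(X ≤ 2).
  k=0: C(4,0)·0.833333^0·0.166667^4 = 0.000772
  k=1: C(4,1)·0.833333^1·0.166667^3 = 0.015432
  k=2: C(4,2)·0.833333^2·0.166667^2 = 0.115741
1 − 0.131944 = 0.868056

0.8681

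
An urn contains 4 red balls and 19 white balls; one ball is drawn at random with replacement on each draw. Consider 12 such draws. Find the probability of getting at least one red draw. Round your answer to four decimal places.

0.8990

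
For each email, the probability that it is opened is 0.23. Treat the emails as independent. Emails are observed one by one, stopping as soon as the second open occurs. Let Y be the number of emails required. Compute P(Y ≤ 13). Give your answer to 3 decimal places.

Finishing within 13 emails ⇔ at least 2 successes in the first 13. With X ~ Binomial(13, 0.23), P(Y ≤ 13) = 1 − P(X ≤ 1).
  k=0: C(13,0)·0.23^0·0.77^13 = 0.03345
  k=1: C(13,1)·0.23^1·0.77^12 = 0.12989
1 − 0.16333 = 0.83667

0.837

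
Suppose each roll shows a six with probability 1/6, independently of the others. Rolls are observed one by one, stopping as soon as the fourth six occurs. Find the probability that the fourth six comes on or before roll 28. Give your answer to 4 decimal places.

0.7093

Finishing within 28 rolls ⇔ at least 4 successes in the first 28. With X ~ Binomial(28, 0.166667), P(Y ≤ 28) = 1 − P(X ≤ 3).
  k=0: C(28,0)·0.166667^0·0.833333^28 = 0.006066
  k=1: C(28,1)·0.166667^1·0.833333^27 = 0.033971
  k=2: C(28,2)·0.166667^2·0.833333^26 = 0.091723
  k=3: C(28,3)·0.166667^3·0.833333^25 = 0.158986
1 − 0.290746 = 0.709254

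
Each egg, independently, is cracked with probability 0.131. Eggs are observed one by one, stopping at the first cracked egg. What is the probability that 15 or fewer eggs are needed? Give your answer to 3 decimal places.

Y = number of eggs to the first success; geometric, p = 0.131.
P(Y ≤ 15) = 1 − (1−p)^15 = 1 − 0.12170 = 0.87830

0.878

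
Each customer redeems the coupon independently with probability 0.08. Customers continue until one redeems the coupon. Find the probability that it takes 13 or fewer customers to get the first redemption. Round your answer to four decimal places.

Y = number of customers to the first success; geometric, p = 0.08.
P(Y ≤ 13) = 1 − (1−p)^13 = 1 − 0.338253 = 0.661747

0.6617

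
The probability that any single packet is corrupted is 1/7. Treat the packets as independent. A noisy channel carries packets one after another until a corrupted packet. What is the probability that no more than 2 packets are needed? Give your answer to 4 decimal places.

Y = number of packets to the first success; geometric, p = 0.142857.
P(Y ≤ 2) = 1 − (1−p)^2 = 1 − 0.734694 = 0.265306

0.2653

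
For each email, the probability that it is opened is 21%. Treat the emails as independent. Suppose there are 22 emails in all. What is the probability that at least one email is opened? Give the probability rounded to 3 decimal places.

0.994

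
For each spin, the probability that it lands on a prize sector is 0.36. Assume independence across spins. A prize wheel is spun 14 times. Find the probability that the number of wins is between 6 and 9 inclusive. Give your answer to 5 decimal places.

0.38233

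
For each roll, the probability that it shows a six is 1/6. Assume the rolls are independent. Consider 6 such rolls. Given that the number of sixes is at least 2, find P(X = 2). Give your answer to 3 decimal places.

X ~ Binomial(6, 0.166667). Want P(X=2 | X≥2) = P(X=2) / P(X≥2).
P(X=2) = C(6,2)·0.166667^2·0.833333^4 = 0.20094
P(X≥2) = 1 − 0.33490 − 0.40188 = 0.26322
Ratio = 0.20094 / 0.26322 = 0.76337

0.763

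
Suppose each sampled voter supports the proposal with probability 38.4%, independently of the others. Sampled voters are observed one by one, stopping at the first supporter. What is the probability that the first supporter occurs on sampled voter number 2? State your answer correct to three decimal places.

Geometric (trials to first success), p = 0.384.
P(Y = 2) = (1−p)^1 · p = 0.616 · 0.384 = 0.23654

0.237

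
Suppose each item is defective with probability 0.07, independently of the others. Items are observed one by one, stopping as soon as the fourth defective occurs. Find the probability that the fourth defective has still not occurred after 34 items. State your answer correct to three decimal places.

0.788

Needing more than 34 items ⇔ fewer than 4 successes in the first 34. With X ~ Binomial(34, 0.07), P(Y > 34) = P(X ≤ 3).
  k=0: C(34,0)·0.07^0·0.93^34 = 0.08480
  k=1: C(34,1)·0.07^1·0.93^33 = 0.21703
  k=2: C(34,2)·0.07^2·0.93^32 = 0.26953
  k=3: C(34,3)·0.07^3·0.93^31 = 0.21640
P(X ≤ 3) = 0.78777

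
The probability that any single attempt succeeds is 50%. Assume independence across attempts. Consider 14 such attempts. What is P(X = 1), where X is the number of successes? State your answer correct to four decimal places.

X ~ Binomial(n=14, p=0.50).
P(X=1) = C(14,1) · p^1 · (1−p)^13
= 14 · 0.5 · 0.00012207 = 0.000854

0.0009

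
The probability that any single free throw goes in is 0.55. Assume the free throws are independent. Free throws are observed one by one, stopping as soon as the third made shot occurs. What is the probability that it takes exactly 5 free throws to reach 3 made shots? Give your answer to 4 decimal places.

Y = trial on which the third success occurs; negative binomial, r=3, p=0.55.
P(Y=5) = C(4,2) · p^3 · (1−p)^2
= 6 · 0.16637 · 0.2025 = 0.202146

0.2021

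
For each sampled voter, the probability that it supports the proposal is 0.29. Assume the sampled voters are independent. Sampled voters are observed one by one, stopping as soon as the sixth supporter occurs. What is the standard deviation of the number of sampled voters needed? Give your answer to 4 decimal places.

7.1172

Y = total sampled voters until the sixth success; negative binomial with r=6, p=0.29.
SD(Y) = √[r(1−p)/p²] = √(50.653983) = 7.117161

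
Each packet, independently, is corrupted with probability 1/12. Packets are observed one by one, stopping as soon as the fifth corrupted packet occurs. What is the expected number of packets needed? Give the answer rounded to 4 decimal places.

Y = total packets until the fifth success; negative binomial with r=5, p=0.083333.
E[Y] = r / p = 5 / 0.083333 = 60.000000

60.0000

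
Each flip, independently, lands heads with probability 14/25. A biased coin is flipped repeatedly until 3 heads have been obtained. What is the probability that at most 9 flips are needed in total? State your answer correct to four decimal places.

0.9563

Finishing within 9 flips ⇔ at least 3 successes in the first 9. With X ~ Binomial(9, 0.56), P(Y ≤ 9) = 1 − P(X ≤ 2).
  k=0: C(9,0)·0.56^0·0.44^9 = 0.000618
  k=1: C(9,1)·0.56^1·0.44^8 = 0.007080
  k=2: C(9,2)·0.56^2·0.44^7 = 0.036045
1 − 0.043744 = 0.956256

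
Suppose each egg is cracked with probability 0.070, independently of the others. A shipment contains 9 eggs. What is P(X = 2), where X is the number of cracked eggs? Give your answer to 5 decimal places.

0.10614

X ~ Binomial(n=9, p=0.07).
P(X=2) = C(9,2) · p^2 · (1−p)^7
= 36 · 0.0049 · 0.6017 = 0.1061400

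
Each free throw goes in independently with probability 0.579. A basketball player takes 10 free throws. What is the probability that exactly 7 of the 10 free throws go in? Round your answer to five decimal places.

0.19533

X ~ Binomial(n=10, p=0.579).
P(X=7) = C(10,7) · p^7 · (1−p)^3
= 120 · 0.021815 · 0.074618 = 0.1953338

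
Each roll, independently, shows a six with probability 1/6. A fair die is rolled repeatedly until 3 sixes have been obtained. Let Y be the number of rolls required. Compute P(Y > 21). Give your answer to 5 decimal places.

0.29562

Needing more than 21 rolls ⇔ fewer than 3 successes in the first 21. With X ~ Binomial(21, 0.166667), P(Y > 21) = P(X ≤ 2).
  k=0: C(21,0)·0.166667^0·0.833333^21 = 0.0217367
  k=1: C(21,1)·0.166667^1·0.833333^20 = 0.0912942
  k=2: C(21,2)·0.166667^2·0.833333^19 = 0.1825884
P(X ≤ 2) = 0.2956193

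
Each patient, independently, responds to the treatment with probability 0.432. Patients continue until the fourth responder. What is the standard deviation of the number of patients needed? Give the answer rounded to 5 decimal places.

Y = total patients until the fourth success; negative binomial with r=4, p=0.432.
SD(Y) = √[r(1−p)/p²] = √(12.1742112) = 3.4891562

3.48916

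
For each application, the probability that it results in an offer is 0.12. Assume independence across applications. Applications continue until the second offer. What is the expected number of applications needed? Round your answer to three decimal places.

16.667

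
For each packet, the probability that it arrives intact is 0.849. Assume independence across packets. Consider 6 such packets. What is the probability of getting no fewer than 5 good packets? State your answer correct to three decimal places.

X ~ Binomial(6, 0.849); P(X ≥ 5) = Σ C(6,k) p^k (1−p)^(6−k) over k:
  k=5: C(6,5)·0.849^5·0.151^1 = 0.39964
  k=6: C(6,6)·0.849^6·0.151^0 = 0.37450
Total = 0.77413

0.774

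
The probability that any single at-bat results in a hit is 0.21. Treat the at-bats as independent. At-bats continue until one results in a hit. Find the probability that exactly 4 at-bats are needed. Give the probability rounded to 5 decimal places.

0.10354

Geometric (trials to first success), p = 0.21.
P(Y = 4) = (1−p)^3 · p = 0.49304 · 0.21 = 0.1035382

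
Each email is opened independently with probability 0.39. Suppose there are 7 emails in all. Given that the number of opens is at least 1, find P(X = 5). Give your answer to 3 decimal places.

X ~ Binomial(7, 0.39). Want P(X=5 | X≥1) = P(X=5) / P(X≥1).
P(X=5) = C(7,5)·0.39^5·0.61^2 = 0.07050
P(X≥1) = 1 − 0.03143 = 0.96857
Ratio = 0.07050 / 0.96857 = 0.07279

0.073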